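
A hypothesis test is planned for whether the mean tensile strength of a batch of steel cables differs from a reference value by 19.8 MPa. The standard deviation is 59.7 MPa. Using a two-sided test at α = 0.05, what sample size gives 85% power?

For a one-sample z-test, n = ((z_{α/2} + z_β)·σ/δ)².
z_{α/2} = 1.960 (two-sided α = 0.05); z_β = 1.036 (power 85% → β = 0.15).
n = (2.996 × 59.7 / 19.8)² = 81.60
Round up: n = 82.

82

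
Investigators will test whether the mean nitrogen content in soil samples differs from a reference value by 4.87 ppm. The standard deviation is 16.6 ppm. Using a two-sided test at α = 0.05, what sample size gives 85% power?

105

For a one-sample z-test, n = ((z_{α/2} + z_β)·σ/δ)².
z_{α/2} = 1.960 (two-sided α = 0.05); z_β = 1.036 (power 85% → β = 0.15).
n = (2.996 × 16.6 / 4.87)² = 104.29
Round up: n = 105.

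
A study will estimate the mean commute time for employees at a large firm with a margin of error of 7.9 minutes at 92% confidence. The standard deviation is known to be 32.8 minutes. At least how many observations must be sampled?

53

For a mean, the margin of error is E = z·σ/√n, so n = (zσ/E)².
At 92% confidence, z = 1.751.
n = (1.751 × 32.8 / 7.9)² = 52.85
Round up: n = 53.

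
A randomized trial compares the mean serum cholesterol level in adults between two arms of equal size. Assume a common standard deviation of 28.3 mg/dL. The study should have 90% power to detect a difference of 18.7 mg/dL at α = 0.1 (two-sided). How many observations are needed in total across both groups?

80 total

For two equal groups, n per group = 2·((z_{α/2} + z_β)·σ/δ)².
z_{α/2} = 1.645; z_β = 1.282 (power 90%).
n = 2 × (2.927 × 28.3 / 18.7)² = 2 × 19.62 = 39.24
Round up: n = 40 per group.
Total across both groups: 2 × 40 = 80.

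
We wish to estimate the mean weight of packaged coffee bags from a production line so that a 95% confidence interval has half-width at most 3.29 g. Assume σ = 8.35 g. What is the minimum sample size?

n = 25

For a mean, the margin of error is E = z·σ/√n, so n = (zσ/E)².
At 95% confidence, z = 1.960.
n = (1.960 × 8.35 / 3.29)² = 24.75
Round up: n = 25.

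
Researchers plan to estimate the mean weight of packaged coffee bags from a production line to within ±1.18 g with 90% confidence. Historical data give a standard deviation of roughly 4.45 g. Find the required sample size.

39

For a mean, the margin of error is E = z·σ/√n, so n = (zσ/E)².
At 90% confidence, z = 1.645.
n = (1.645 × 4.45 / 1.18)² = 38.48
Round up: n = 39.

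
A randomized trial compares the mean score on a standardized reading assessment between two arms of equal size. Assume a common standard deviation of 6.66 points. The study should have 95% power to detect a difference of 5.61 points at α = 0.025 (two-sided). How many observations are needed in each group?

43 per group

For two equal groups, n per group = 2·((z_{α/2} + z_β)·σ/δ)².
z_{α/2} = 2.241; z_β = 1.645 (power 95%).
n = 2 × (3.886 × 6.66 / 5.61)² = 2 × 21.28 = 42.56
Round up: n = 43 per group.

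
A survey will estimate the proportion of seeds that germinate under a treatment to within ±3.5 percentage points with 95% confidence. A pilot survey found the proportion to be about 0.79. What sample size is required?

For a proportion with margin E = 0.035 at 95% confidence, z = 1.960.
n = p̂(1−p̂)(z/E)² = 0.79 × 0.21 × (1.960/0.035)² = 520.26
Round up: n = 521.

521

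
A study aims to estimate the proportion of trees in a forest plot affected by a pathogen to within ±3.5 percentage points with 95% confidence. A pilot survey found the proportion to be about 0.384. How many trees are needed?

For a proportion with margin E = 0.035 at 95% confidence, z = 1.960.
n = p̂(1−p̂)(z/E)² = 0.384 × 0.616 × (1.960/0.035)² = 741.80
Round up: n = 742.

n = 742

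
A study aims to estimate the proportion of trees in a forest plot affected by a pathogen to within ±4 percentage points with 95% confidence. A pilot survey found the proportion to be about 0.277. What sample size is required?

481

For a proportion with margin E = 0.04 at 95% confidence, z = 1.960.
n = p̂(1−p̂)(z/E)² = 0.277 × 0.723 × (1.960/0.04)² = 480.85
Round up: n = 481.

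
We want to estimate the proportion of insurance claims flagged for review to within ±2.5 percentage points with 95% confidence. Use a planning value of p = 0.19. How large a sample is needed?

For a proportion with margin E = 0.025 at 95% confidence, z = 1.960.
n = p̂(1−p̂)(z/E)² = 0.19 × 0.81 × (1.960/0.025)² = 945.96
Round up: n = 946.

946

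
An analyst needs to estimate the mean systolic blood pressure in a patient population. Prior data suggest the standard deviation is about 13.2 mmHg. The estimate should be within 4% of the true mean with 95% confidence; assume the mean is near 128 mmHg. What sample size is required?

For a mean, the margin of error is E = z·σ/√n, so n = (zσ/E)².
At 95% confidence, z = 1.960.
E = 4% of 128 = 5.12 mmHg.
n = (1.960 × 13.2 / 5.12)² = 25.53
Round up: n = 26.

26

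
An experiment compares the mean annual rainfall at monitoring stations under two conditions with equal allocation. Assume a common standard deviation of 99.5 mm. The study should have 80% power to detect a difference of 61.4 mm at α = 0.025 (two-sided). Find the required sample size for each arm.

50 per group

For two equal groups, n per group = 2·((z_{α/2} + z_β)·σ/δ)².
z_{α/2} = 2.241; z_β = 0.842 (power 80%).
n = 2 × (3.083 × 99.5 / 61.4)² = 2 × 24.96 = 49.92
Round up: n = 50 per group.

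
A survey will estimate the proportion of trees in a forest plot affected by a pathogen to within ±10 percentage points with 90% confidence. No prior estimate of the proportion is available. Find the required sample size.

68

For a proportion with margin E = 0.1 at 90% confidence, z = 1.645.
With no prior estimate, use p = 0.5, which maximizes p(1−p) at 0.25.
n = 0.25 × (z/E)² = 0.25 × (1.645/0.1)² = 67.65
Round up: n = 68.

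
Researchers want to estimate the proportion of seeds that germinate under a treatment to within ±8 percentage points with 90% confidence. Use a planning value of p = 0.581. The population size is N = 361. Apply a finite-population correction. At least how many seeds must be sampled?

81

For a proportion with margin E = 0.08 at 90% confidence, z = 1.645.
n = p̂(1−p̂)(z/E)² = 0.581 × 0.419 × (1.645/0.08)² = 102.93 — call this n₀.
Finite-population correction with N = 361: n = n₀ / (1 + (n₀−1)/N) = 102.93 / 1.282 = 80.29
Round up: n = 81.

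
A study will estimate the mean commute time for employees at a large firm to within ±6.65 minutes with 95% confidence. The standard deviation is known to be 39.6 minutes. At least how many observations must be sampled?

For a mean, the margin of error is E = z·σ/√n, so n = (zσ/E)².
At 95% confidence, z = 1.960.
n = (1.960 × 39.6 / 6.65)² = 136.23
Round up: n = 137.

137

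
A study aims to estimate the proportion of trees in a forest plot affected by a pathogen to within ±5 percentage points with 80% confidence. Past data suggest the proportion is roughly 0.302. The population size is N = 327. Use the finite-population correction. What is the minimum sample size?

98

For a proportion with margin E = 0.05 at 80% confidence, z = 1.282.
n = p̂(1−p̂)(z/E)² = 0.302 × 0.698 × (1.282/0.05)² = 138.58 — call this n₀.
Finite-population correction with N = 327: n = n₀ / (1 + (n₀−1)/N) = 138.58 / 1.421 = 97.52
Round up: n = 98.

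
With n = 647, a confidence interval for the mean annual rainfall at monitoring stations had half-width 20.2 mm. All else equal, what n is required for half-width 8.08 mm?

n = 4044

Margin of error scales as 1/√n, so n₂ = n₁·(E₁/E₂)².
n₂ = 647 × (20.2/8.08)² = 647 × 6.25 = 4043.75
Round up: n₂ = 4044.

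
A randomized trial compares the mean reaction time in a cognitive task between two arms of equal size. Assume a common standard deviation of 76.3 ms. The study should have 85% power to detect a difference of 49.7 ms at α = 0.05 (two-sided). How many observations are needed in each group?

43 per group

For two equal groups, n per group = 2·((z_{α/2} + z_β)·σ/δ)².
z_{α/2} = 1.960; z_β = 1.036 (power 85%).
n = 2 × (2.996 × 76.3 / 49.7)² = 2 × 21.16 = 42.32
Round up: n = 43 per group.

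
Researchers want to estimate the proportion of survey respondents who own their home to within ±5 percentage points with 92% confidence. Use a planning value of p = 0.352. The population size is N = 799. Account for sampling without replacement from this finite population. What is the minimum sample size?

208

For a proportion with margin E = 0.05 at 92% confidence, z = 1.751.
n = p̂(1−p̂)(z/E)² = 0.352 × 0.648 × (1.751/0.05)² = 279.74 — call this n₀.
Finite-population correction with N = 799: n = n₀ / (1 + (n₀−1)/N) = 279.74 / 1.349 = 207.37
Round up: n = 208.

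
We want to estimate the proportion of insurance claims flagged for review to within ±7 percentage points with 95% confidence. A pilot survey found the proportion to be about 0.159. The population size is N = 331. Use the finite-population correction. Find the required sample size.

For a proportion with margin E = 0.07 at 95% confidence, z = 1.960.
n = p̂(1−p̂)(z/E)² = 0.159 × 0.841 × (1.960/0.07)² = 104.84 — call this n₀.
Finite-population correction with N = 331: n = n₀ / (1 + (n₀−1)/N) = 104.84 / 1.314 = 79.79
Round up: n = 80.

80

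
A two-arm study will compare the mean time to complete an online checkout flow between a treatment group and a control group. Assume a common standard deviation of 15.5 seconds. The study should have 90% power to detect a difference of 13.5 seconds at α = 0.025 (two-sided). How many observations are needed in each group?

For two equal groups, n per group = 2·((z_{α/2} + z_β)·σ/δ)².
z_{α/2} = 2.241; z_β = 1.282 (power 90%).
n = 2 × (3.523 × 15.5 / 13.5)² = 2 × 16.36 = 32.72
Round up: n = 33 per group.

33 per group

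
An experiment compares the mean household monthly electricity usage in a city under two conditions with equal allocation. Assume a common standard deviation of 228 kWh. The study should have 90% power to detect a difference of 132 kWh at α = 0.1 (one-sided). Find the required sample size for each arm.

40 per group

For two equal groups, n per group = 2·((z_α + z_β)·σ/δ)².
z_α = 1.282; z_β = 1.282 (power 90%).
n = 2 × (2.564 × 228 / 132)² = 2 × 19.61 = 39.22
Round up: n = 40 per group.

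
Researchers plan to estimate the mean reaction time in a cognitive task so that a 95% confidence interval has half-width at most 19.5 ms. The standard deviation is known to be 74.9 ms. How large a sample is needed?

57

For a mean, the margin of error is E = z·σ/√n, so n = (zσ/E)².
At 95% confidence, z = 1.960.
n = (1.960 × 74.9 / 19.5)² = 56.68
Round up: n = 57.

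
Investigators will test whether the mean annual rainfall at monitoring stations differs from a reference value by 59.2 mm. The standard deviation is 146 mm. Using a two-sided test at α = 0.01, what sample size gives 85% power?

80

For a one-sample z-test, n = ((z_{α/2} + z_β)·σ/δ)².
z_{α/2} = 2.576 (two-sided α = 0.01); z_β = 1.036 (power 85% → β = 0.15).
n = (3.612 × 146 / 59.2)² = 79.35
Round up: n = 80.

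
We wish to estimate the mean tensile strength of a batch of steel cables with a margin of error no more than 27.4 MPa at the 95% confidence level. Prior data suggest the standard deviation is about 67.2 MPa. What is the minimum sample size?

24

For a mean, the margin of error is E = z·σ/√n, so n = (zσ/E)².
At 95% confidence, z = 1.960.
n = (1.960 × 67.2 / 27.4)² = 23.11
Round up: n = 24.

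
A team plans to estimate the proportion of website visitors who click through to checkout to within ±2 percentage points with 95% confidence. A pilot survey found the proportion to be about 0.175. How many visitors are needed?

For a proportion with margin E = 0.02 at 95% confidence, z = 1.960.
n = p̂(1−p̂)(z/E)² = 0.175 × 0.825 × (1.960/0.02)² = 1386.58
Round up: n = 1387.

n = 1387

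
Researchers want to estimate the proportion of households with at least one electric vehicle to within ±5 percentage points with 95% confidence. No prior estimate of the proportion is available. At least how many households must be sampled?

385

For a proportion with margin E = 0.05 at 95% confidence, z = 1.960.
With no prior estimate, use p = 0.5, which maximizes p(1−p) at 0.25.
n = 0.25 × (z/E)² = 0.25 × (1.960/0.05)² = 384.16
Round up: n = 385.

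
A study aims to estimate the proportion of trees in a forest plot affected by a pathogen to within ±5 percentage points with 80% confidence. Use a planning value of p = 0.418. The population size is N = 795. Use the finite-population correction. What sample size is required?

n = 134

For a proportion with margin E = 0.05 at 80% confidence, z = 1.282.
n = p̂(1−p̂)(z/E)² = 0.418 × 0.582 × (1.282/0.05)² = 159.93 — call this n₀.
Finite-population correction with N = 795: n = n₀ / (1 + (n₀−1)/N) = 159.93 / 1.2 = 133.28
Round up: n = 134.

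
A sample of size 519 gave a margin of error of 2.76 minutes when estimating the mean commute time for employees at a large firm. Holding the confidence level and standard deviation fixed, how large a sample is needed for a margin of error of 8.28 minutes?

Margin of error scales as 1/√n, so n₂ = n₁·(E₁/E₂)².
n₂ = 519 × (2.76/8.28)² = 519 × 0.1111 = 57.66
Round up: n₂ = 58.

n = 58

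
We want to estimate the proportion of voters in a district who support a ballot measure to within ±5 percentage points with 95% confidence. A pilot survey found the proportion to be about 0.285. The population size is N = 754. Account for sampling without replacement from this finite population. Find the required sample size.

222

For a proportion with margin E = 0.05 at 95% confidence, z = 1.960.
n = p̂(1−p̂)(z/E)² = 0.285 × 0.715 × (1.960/0.05)² = 313.13 — call this n₀.
Finite-population correction with N = 754: n = n₀ / (1 + (n₀−1)/N) = 313.13 / 1.414 = 221.45
Round up: n = 222.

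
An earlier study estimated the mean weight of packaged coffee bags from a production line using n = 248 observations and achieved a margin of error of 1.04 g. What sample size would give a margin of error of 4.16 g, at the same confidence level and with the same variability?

16

Margin of error scales as 1/√n, so n₂ = n₁·(E₁/E₂)².
n₂ = 248 × (1.04/4.16)² = 248 × 0.0625 = 15.50
Round up: n₂ = 16.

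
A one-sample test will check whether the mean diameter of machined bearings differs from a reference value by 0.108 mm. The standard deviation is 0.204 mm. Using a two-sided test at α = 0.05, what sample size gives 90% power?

For a one-sample z-test, n = ((z_{α/2} + z_β)·σ/δ)².
z_{α/2} = 1.960 (two-sided α = 0.05); z_β = 1.282 (power 90% → β = 0.1).
n = (3.242 × 0.204 / 0.108)² = 37.50
Round up: n = 38.

n = 38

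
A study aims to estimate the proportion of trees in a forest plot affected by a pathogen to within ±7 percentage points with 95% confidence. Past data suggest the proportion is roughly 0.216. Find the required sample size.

For a proportion with margin E = 0.07 at 95% confidence, z = 1.960.
n = p̂(1−p̂)(z/E)² = 0.216 × 0.784 × (1.960/0.07)² = 132.77
Round up: n = 133.

133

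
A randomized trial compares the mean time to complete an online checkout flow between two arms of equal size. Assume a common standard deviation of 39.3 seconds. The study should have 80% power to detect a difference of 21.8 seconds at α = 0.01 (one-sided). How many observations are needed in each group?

For two equal groups, n per group = 2·((z_α + z_β)·σ/δ)².
z_α = 2.326; z_β = 0.842 (power 80%).
n = 2 × (3.168 × 39.3 / 21.8)² = 2 × 32.62 = 65.24
Round up: n = 66 per group.

66 per group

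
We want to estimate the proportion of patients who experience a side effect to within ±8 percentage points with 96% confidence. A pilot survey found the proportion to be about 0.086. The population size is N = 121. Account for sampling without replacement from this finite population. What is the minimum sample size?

n = 37

For a proportion with margin E = 0.08 at 96% confidence, z = 2.054.
n = p̂(1−p̂)(z/E)² = 0.086 × 0.914 × (2.054/0.08)² = 51.82 — call this n₀.
Finite-population correction with N = 121: n = n₀ / (1 + (n₀−1)/N) = 51.82 / 1.42 = 36.49
Round up: n = 37.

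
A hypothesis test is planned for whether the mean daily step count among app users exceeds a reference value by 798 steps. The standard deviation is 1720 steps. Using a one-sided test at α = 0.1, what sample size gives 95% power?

n = 40

For a one-sample z-test, n = ((z_α + z_β)·σ/δ)².
z_α = 1.282 (one-sided α = 0.1); z_β = 1.645 (power 95% → β = 0.05).
n = (2.927 × 1720 / 798)² = 39.80
Round up: n = 40.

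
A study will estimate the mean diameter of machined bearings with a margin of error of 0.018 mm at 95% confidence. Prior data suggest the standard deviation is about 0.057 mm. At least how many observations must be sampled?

For a mean, the margin of error is E = z·σ/√n, so n = (zσ/E)².
At 95% confidence, z = 1.960.
n = (1.960 × 0.057 / 0.018)² = 38.52
Round up: n = 39.

n = 39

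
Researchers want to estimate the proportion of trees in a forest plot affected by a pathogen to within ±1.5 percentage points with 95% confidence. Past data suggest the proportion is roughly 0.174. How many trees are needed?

For a proportion with margin E = 0.015 at 95% confidence, z = 1.960.
n = p̂(1−p̂)(z/E)² = 0.174 × 0.826 × (1.960/0.015)² = 2453.91
Round up: n = 2454.

2454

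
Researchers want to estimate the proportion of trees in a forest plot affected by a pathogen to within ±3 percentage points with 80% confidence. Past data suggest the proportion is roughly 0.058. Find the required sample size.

100

For a proportion with margin E = 0.03 at 80% confidence, z = 1.282.
n = p̂(1−p̂)(z/E)² = 0.058 × 0.942 × (1.282/0.03)² = 99.77
Round up: n = 100.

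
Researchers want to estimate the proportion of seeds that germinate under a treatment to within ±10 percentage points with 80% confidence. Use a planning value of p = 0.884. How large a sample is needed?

17

For a proportion with margin E = 0.1 at 80% confidence, z = 1.282.
n = p̂(1−p̂)(z/E)² = 0.884 × 0.116 × (1.282/0.1)² = 16.85
Round up: n = 17.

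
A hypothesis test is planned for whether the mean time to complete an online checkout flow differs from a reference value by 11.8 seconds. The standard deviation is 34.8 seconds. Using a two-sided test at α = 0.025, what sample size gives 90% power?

108

For a one-sample z-test, n = ((z_{α/2} + z_β)·σ/δ)².
z_{α/2} = 2.241 (two-sided α = 0.025); z_β = 1.282 (power 90% → β = 0.1).
n = (3.523 × 34.8 / 11.8)² = 107.95
Round up: n = 108.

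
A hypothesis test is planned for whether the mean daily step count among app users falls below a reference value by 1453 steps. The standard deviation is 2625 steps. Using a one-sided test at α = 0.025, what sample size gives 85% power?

For a one-sample z-test, n = ((z_α + z_β)·σ/δ)².
z_α = 1.960 (one-sided α = 0.025); z_β = 1.036 (power 85% → β = 0.15).
n = (2.996 × 2625 / 1453)² = 29.30
Round up: n = 30.

30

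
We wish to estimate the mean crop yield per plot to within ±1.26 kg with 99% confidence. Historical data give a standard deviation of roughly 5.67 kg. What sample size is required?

For a mean, the margin of error is E = z·σ/√n, so n = (zσ/E)².
At 99% confidence, z = 2.576.
n = (2.576 × 5.67 / 1.26)² = 134.37
Round up: n = 135.

135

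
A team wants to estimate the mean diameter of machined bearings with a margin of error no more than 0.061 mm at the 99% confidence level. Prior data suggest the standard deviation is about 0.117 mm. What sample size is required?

For a mean, the margin of error is E = z·σ/√n, so n = (zσ/E)².
At 99% confidence, z = 2.576.
n = (2.576 × 0.117 / 0.061)² = 24.41
Round up: n = 25.

25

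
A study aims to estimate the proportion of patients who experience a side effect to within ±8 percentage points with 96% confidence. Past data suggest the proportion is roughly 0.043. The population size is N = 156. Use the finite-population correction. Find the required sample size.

For a proportion with margin E = 0.08 at 96% confidence, z = 2.054.
n = p̂(1−p̂)(z/E)² = 0.043 × 0.957 × (2.054/0.08)² = 27.13 — call this n₀.
Finite-population correction with N = 156: n = n₀ / (1 + (n₀−1)/N) = 27.13 / 1.167 = 23.25
Round up: n = 24.

24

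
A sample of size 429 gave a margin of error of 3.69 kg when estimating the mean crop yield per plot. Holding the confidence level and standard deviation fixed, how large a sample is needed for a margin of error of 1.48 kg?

2667

Margin of error scales as 1/√n, so n₂ = n₁·(E₁/E₂)².
n₂ = 429 × (3.69/1.48)² = 429 × 6.216 = 2666.66
Round up: n₂ = 2667.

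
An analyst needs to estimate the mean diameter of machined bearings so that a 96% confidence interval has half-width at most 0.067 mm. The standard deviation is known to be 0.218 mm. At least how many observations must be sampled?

For a mean, the margin of error is E = z·σ/√n, so n = (zσ/E)².
At 96% confidence, z = 2.054.
n = (2.054 × 0.218 / 0.067)² = 44.66
Round up: n = 45.

45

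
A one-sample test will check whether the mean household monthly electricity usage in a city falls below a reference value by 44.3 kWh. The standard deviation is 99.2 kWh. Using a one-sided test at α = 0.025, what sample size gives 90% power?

For a one-sample z-test, n = ((z_α + z_β)·σ/δ)².
z_α = 1.960 (one-sided α = 0.025); z_β = 1.282 (power 90% → β = 0.1).
n = (3.242 × 99.2 / 44.3)² = 52.70
Round up: n = 53.

n = 53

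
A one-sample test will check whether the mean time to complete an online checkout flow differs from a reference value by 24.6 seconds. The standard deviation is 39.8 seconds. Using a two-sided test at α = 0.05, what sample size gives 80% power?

For a one-sample z-test, n = ((z_{α/2} + z_β)·σ/δ)².
z_{α/2} = 1.960 (two-sided α = 0.05); z_β = 0.842 (power 80% → β = 0.2).
n = (2.802 × 39.8 / 24.6)² = 20.55
Round up: n = 21.

21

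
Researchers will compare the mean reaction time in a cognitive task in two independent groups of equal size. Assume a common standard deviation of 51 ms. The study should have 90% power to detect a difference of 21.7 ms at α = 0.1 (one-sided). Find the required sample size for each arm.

For two equal groups, n per group = 2·((z_α + z_β)·σ/δ)².
z_α = 1.282; z_β = 1.282 (power 90%).
n = 2 × (2.564 × 51 / 21.7)² = 2 × 36.31 = 72.62
Round up: n = 73 per group.

73 per group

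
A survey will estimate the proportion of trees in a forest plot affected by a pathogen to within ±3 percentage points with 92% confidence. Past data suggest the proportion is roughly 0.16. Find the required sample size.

458

For a proportion with margin E = 0.03 at 92% confidence, z = 1.751.
n = p̂(1−p̂)(z/E)² = 0.16 × 0.84 × (1.751/0.03)² = 457.86
Round up: n = 458.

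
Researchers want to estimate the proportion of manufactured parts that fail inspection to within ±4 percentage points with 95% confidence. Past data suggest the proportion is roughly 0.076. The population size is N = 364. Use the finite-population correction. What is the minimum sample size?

For a proportion with margin E = 0.04 at 95% confidence, z = 1.960.
n = p̂(1−p̂)(z/E)² = 0.076 × 0.924 × (1.960/0.04)² = 168.61 — call this n₀.
Finite-population correction with N = 364: n = n₀ / (1 + (n₀−1)/N) = 168.61 / 1.46 = 115.49
Round up: n = 116.

n = 116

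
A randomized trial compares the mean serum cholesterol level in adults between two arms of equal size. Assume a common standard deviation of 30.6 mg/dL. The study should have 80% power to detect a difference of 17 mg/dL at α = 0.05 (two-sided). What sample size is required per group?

For two equal groups, n per group = 2·((z_{α/2} + z_β)·σ/δ)².
z_{α/2} = 1.960; z_β = 0.842 (power 80%).
n = 2 × (2.802 × 30.6 / 17)² = 2 × 25.44 = 50.88
Round up: n = 51 per group.

51 per group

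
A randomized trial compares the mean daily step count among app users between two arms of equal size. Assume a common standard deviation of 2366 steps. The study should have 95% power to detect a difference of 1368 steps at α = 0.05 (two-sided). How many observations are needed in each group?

For two equal groups, n per group = 2·((z_{α/2} + z_β)·σ/δ)².
z_{α/2} = 1.960; z_β = 1.645 (power 95%).
n = 2 × (3.605 × 2366 / 1368)² = 2 × 38.87 = 77.74
Round up: n = 78 per group.

78 per group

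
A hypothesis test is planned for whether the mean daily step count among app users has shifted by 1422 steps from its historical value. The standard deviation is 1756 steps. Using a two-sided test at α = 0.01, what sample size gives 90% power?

23

For a one-sample z-test, n = ((z_{α/2} + z_β)·σ/δ)².
z_{α/2} = 2.576 (two-sided α = 0.01); z_β = 1.282 (power 90% → β = 0.1).
n = (3.858 × 1756 / 1422)² = 22.70
Round up: n = 23.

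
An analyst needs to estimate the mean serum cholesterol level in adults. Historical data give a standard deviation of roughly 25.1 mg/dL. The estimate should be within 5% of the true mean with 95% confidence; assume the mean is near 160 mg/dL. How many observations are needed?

38

For a mean, the margin of error is E = z·σ/√n, so n = (zσ/E)².
At 95% confidence, z = 1.960.
E = 5% of 160 = 8 mg/dL.
n = (1.960 × 25.1 / 8)² = 37.82
Round up: n = 38.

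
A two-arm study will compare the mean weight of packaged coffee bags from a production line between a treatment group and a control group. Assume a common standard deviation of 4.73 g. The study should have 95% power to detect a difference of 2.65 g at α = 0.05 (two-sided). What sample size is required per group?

83 per group

For two equal groups, n per group = 2·((z_{α/2} + z_β)·σ/δ)².
z_{α/2} = 1.960; z_β = 1.645 (power 95%).
n = 2 × (3.605 × 4.73 / 2.65)² = 2 × 41.40 = 82.80
Round up: n = 83 per group.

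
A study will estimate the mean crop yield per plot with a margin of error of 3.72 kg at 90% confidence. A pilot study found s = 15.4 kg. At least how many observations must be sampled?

For a mean, the margin of error is E = z·σ/√n, so n = (zσ/E)².
At 90% confidence, z = 1.645.
n = (1.645 × 15.4 / 3.72)² = 46.38
Round up: n = 47.

n = 47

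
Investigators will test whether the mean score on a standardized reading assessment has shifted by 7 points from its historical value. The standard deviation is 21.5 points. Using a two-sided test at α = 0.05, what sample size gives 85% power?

85

For a one-sample z-test, n = ((z_{α/2} + z_β)·σ/δ)².
z_{α/2} = 1.960 (two-sided α = 0.05); z_β = 1.036 (power 85% → β = 0.15).
n = (2.996 × 21.5 / 7)² = 84.68
Round up: n = 85.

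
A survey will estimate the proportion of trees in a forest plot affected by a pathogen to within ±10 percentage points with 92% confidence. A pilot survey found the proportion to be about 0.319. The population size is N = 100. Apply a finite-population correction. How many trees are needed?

41

For a proportion with margin E = 0.1 at 92% confidence, z = 1.751.
n = p̂(1−p̂)(z/E)² = 0.319 × 0.681 × (1.751/0.1)² = 66.61 — call this n₀.
Finite-population correction with N = 100: n = n₀ / (1 + (n₀−1)/N) = 66.61 / 1.656 = 40.22
Round up: n = 41.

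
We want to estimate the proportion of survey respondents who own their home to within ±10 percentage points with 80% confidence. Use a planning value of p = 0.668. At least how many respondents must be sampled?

For a proportion with margin E = 0.1 at 80% confidence, z = 1.282.
n = p̂(1−p̂)(z/E)² = 0.668 × 0.332 × (1.282/0.1)² = 36.45
Round up: n = 37.

n = 37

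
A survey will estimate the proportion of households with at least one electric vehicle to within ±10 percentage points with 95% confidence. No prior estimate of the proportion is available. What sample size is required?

97

For a proportion with margin E = 0.1 at 95% confidence, z = 1.960.
With no prior estimate, use p = 0.5, which maximizes p(1−p) at 0.25.
n = 0.25 × (z/E)² = 0.25 × (1.960/0.1)² = 96.04
Round up: n = 97.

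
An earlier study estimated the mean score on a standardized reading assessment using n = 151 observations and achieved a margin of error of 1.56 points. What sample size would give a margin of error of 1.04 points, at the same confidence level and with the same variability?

Margin of error scales as 1/√n, so n₂ = n₁·(E₁/E₂)².
n₂ = 151 × (1.56/1.04)² = 151 × 2.25 = 339.75
Round up: n₂ = 340.

340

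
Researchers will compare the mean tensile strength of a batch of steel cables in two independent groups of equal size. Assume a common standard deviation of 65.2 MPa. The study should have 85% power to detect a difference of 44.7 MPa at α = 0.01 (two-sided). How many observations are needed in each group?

56 per group

For two equal groups, n per group = 2·((z_{α/2} + z_β)·σ/δ)².
z_{α/2} = 2.576; z_β = 1.036 (power 85%).
n = 2 × (3.612 × 65.2 / 44.7)² = 2 × 27.76 = 55.52
Round up: n = 56 per group.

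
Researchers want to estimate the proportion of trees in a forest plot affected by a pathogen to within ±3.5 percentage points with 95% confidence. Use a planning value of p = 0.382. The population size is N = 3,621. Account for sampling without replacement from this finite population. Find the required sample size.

For a proportion with margin E = 0.035 at 95% confidence, z = 1.960.
n = p̂(1−p̂)(z/E)² = 0.382 × 0.618 × (1.960/0.035)² = 740.33 — call this n₀.
Finite-population correction with N = 3,621: n = n₀ / (1 + (n₀−1)/N) = 740.33 / 1.204 = 614.89
Round up: n = 615.

n = 615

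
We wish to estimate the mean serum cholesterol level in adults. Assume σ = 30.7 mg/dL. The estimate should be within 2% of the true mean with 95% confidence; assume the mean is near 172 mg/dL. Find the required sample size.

n = 306

For a mean, the margin of error is E = z·σ/√n, so n = (zσ/E)².
At 95% confidence, z = 1.960.
E = 2% of 172 = 3.44 mg/dL.
n = (1.960 × 30.7 / 3.44)² = 305.97
Round up: n = 306.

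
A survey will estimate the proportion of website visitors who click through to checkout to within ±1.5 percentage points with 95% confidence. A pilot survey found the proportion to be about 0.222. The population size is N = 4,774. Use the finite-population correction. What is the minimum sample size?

1824

For a proportion with margin E = 0.015 at 95% confidence, z = 1.960.
n = p̂(1−p̂)(z/E)² = 0.222 × 0.778 × (1.960/0.015)² = 2948.91 — call this n₀.
Finite-population correction with N = 4,774: n = n₀ / (1 + (n₀−1)/N) = 2948.91 / 1.617 = 1823.69
Round up: n = 1824.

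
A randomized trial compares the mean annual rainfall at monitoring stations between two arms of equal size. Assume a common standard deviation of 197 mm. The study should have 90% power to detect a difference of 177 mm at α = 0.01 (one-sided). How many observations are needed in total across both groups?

66 total

For two equal groups, n per group = 2·((z_α + z_β)·σ/δ)².
z_α = 2.326; z_β = 1.282 (power 90%).
n = 2 × (3.608 × 197 / 177)² = 2 × 16.13 = 32.26
Round up: n = 33 per group.
Total across both groups: 2 × 33 = 66.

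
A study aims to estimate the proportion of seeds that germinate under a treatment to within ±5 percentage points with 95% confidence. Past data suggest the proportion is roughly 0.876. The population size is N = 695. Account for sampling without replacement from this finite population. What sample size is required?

For a proportion with margin E = 0.05 at 95% confidence, z = 1.960.
n = p̂(1−p̂)(z/E)² = 0.876 × 0.124 × (1.960/0.05)² = 166.92 — call this n₀.
Finite-population correction with N = 695: n = n₀ / (1 + (n₀−1)/N) = 166.92 / 1.239 = 134.72
Round up: n = 135.

n = 135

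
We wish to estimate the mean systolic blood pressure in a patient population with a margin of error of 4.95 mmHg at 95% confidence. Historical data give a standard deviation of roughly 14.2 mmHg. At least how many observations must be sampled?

For a mean, the margin of error is E = z·σ/√n, so n = (zσ/E)².
At 95% confidence, z = 1.960.
n = (1.960 × 14.2 / 4.95)² = 31.61
Round up: n = 32.

32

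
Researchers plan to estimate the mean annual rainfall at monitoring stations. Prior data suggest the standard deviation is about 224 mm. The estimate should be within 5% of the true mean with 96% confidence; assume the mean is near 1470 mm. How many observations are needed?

For a mean, the margin of error is E = z·σ/√n, so n = (zσ/E)².
At 96% confidence, z = 2.054.
E = 5% of 1470 = 73.5 mm.
n = (2.054 × 224 / 73.5)² = 39.19
Round up: n = 40.

40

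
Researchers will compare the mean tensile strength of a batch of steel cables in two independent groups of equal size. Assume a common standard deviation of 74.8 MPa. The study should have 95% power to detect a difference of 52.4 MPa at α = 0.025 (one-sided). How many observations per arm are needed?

53 per group

For two equal groups, n per group = 2·((z_α + z_β)·σ/δ)².
z_α = 1.960; z_β = 1.645 (power 95%).
n = 2 × (3.605 × 74.8 / 52.4)² = 2 × 26.48 = 52.96
Round up: n = 53 per group.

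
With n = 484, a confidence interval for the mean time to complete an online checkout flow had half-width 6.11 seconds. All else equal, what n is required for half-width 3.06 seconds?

Margin of error scales as 1/√n, so n₂ = n₁·(E₁/E₂)².
n₂ = 484 × (6.11/3.06)² = 484 × 3.987 = 1929.71
Round up: n₂ = 1930.

1930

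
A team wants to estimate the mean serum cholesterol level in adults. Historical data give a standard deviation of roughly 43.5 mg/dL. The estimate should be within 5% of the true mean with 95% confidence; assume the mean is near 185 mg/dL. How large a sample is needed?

For a mean, the margin of error is E = z·σ/√n, so n = (zσ/E)².
At 95% confidence, z = 1.960.
E = 5% of 185 = 9.25 mg/dL.
n = (1.960 × 43.5 / 9.25)² = 84.96
Round up: n = 85.

n = 85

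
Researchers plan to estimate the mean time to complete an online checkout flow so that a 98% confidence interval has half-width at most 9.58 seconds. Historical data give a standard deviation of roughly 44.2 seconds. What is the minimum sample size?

For a mean, the margin of error is E = z·σ/√n, so n = (zσ/E)².
At 98% confidence, z = 2.326.
n = (2.326 × 44.2 / 9.58)² = 115.17
Round up: n = 116.

116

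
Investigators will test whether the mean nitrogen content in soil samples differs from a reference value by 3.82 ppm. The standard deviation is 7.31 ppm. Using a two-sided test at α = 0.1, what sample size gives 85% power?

27

For a one-sample z-test, n = ((z_{α/2} + z_β)·σ/δ)².
z_{α/2} = 1.645 (two-sided α = 0.1); z_β = 1.036 (power 85% → β = 0.15).
n = (2.681 × 7.31 / 3.82)² = 26.32
Round up: n = 27.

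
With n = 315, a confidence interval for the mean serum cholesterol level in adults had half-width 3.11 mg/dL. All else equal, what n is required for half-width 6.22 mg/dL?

79

Margin of error scales as 1/√n, so n₂ = n₁·(E₁/E₂)².
n₂ = 315 × (3.11/6.22)² = 315 × 0.25 = 78.75
Round up: n₂ = 79.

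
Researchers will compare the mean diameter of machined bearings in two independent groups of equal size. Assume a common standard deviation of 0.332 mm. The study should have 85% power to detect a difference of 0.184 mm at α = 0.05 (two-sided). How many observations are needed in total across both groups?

For two equal groups, n per group = 2·((z_{α/2} + z_β)·σ/δ)².
z_{α/2} = 1.960; z_β = 1.036 (power 85%).
n = 2 × (2.996 × 0.332 / 0.184)² = 2 × 29.22 = 58.44
Round up: n = 59 per group.
Total across both groups: 2 × 59 = 118.

118 total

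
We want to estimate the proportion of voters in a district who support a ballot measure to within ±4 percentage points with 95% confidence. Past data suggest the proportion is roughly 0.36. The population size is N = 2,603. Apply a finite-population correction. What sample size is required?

For a proportion with margin E = 0.04 at 95% confidence, z = 1.960.
n = p̂(1−p̂)(z/E)² = 0.36 × 0.64 × (1.960/0.04)² = 553.19 — call this n₀.
Finite-population correction with N = 2,603: n = n₀ / (1 + (n₀−1)/N) = 553.19 / 1.212 = 456.43
Round up: n = 457.

n = 457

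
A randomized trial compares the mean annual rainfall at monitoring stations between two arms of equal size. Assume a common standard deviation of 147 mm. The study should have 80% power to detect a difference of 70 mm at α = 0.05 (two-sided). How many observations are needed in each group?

70 per group

For two equal groups, n per group = 2·((z_{α/2} + z_β)·σ/δ)².
z_{α/2} = 1.960; z_β = 0.842 (power 80%).
n = 2 × (2.802 × 147 / 70)² = 2 × 34.62 = 69.24
Round up: n = 70 per group.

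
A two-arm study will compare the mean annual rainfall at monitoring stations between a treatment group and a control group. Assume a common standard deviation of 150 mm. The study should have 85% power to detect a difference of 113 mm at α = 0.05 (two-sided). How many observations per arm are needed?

For two equal groups, n per group = 2·((z_{α/2} + z_β)·σ/δ)².
z_{α/2} = 1.960; z_β = 1.036 (power 85%).
n = 2 × (2.996 × 150 / 113)² = 2 × 15.82 = 31.64
Round up: n = 32 per group.

32 per group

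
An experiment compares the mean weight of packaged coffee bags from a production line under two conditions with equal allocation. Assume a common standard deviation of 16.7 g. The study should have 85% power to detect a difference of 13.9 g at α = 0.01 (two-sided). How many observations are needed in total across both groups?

76 total

For two equal groups, n per group = 2·((z_{α/2} + z_β)·σ/δ)².
z_{α/2} = 2.576; z_β = 1.036 (power 85%).
n = 2 × (3.612 × 16.7 / 13.9)² = 2 × 18.83 = 37.66
Round up: n = 38 per group.
Total across both groups: 2 × 38 = 76.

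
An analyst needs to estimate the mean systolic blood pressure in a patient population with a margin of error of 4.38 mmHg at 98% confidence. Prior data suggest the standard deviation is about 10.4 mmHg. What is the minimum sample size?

For a mean, the margin of error is E = z·σ/√n, so n = (zσ/E)².
At 98% confidence, z = 2.326.
n = (2.326 × 10.4 / 4.38)² = 30.50
Round up: n = 31.

31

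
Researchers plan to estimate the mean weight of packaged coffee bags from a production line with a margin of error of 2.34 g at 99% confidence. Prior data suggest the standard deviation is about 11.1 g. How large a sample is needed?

150

For a mean, the margin of error is E = z·σ/√n, so n = (zσ/E)².
At 99% confidence, z = 2.576.
n = (2.576 × 11.1 / 2.34)² = 149.32
Round up: n = 150.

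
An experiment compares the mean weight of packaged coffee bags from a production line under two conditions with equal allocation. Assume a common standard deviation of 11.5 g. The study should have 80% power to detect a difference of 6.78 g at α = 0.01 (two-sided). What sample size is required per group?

For two equal groups, n per group = 2·((z_{α/2} + z_β)·σ/δ)².
z_{α/2} = 2.576; z_β = 0.842 (power 80%).
n = 2 × (3.418 × 11.5 / 6.78)² = 2 × 33.61 = 67.22
Round up: n = 68 per group.

68 per group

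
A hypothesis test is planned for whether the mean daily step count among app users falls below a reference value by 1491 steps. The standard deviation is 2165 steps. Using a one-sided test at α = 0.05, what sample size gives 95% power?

For a one-sample z-test, n = ((z_α + z_β)·σ/δ)².
z_α = 1.645 (one-sided α = 0.05); z_β = 1.645 (power 95% → β = 0.05).
n = (3.290 × 2165 / 1491)² = 22.82
Round up: n = 23.

23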